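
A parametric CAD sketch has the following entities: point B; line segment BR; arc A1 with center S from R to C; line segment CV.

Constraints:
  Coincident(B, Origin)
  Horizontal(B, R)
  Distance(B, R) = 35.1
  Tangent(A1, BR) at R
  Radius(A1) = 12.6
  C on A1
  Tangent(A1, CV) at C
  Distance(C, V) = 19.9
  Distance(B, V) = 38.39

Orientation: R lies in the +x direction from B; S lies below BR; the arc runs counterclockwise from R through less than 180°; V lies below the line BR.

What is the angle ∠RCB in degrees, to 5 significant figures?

108.55°

Checks: B = (0.00, 0.00) ✓; |SC| = 12.60 ✓; ∠(SC, CV) = 90.00° ✓; |CV| = 19.90 ✓; |BV| = 38.39 ✓.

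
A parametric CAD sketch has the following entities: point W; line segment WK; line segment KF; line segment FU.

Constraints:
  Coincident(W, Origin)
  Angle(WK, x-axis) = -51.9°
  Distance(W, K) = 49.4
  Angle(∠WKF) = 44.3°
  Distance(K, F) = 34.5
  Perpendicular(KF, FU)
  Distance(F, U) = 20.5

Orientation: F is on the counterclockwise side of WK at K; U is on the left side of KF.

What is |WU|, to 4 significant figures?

14.03

W is at the origin; WK runs at -51.9° with length 49.4, so K = 49.4·(cos -51.9°, sin -51.9°) = (30.48, -38.87). ∠WKF = 44.3°, so KF runs at -51.9° + (180° − 44.3°) = 83.80° from the x-axis; with |KF| = 34.5, F = K + 34.5·(cos 83.80°, sin 83.80°) = (34.21, -4.576). KF ⟂ FU; with |FU| = 20.5 on the left of KF, U = F + 20.5·(-0.9942, 0.1080) = (13.83, -2.362). Then |WU| = |U − W| = 14.03.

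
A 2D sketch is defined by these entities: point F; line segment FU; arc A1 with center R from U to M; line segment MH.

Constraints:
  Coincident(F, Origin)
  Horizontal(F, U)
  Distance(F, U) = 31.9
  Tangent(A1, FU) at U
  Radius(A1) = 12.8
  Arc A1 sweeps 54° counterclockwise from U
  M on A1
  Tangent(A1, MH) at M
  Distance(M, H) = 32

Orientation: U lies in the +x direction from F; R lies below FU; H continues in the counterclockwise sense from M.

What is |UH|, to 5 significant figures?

42.683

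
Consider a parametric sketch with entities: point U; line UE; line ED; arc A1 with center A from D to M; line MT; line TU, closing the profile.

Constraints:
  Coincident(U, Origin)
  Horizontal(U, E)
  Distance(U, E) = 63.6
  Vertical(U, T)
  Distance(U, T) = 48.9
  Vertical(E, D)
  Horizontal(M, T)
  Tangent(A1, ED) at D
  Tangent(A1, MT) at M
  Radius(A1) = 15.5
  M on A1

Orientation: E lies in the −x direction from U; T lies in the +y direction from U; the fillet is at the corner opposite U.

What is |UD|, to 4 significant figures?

71.84

U is at the origin; U and E share the same y with |UE| = 63.6 and E on the −x side, so E = (-63.60, 0.000). U and T share the same x with |UT| = 48.9 and T on the +y side, so T = (0.000, 48.90). The virtual corner opposite U is at (-63.60, 48.90). Tangency of A1 to ED means the radius AD is perpendicular to ED and the tangent condition forces AM to be normal to MT, with radius 15.5, so the center A sits 15.5 in from both sides at A = (-48.10, 33.40). That places the tangent points at D = (-63.60, 33.40) on ED and M = (-48.10, 48.90) on MT. Then |UD| = |D − U| = 71.84.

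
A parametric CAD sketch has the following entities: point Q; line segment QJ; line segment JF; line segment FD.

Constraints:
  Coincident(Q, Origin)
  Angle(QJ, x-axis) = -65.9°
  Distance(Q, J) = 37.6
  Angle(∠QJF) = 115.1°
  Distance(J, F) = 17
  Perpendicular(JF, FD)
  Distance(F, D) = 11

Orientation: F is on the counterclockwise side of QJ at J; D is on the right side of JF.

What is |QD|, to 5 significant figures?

55.813

∠QJF = 115.1°, so JF runs at -65.9° + (180° − 115.1°) = -1.0000° from the x-axis; with |JF| = 17.0, F = J + 17.0·(cos -1.0000°, sin -1.0000°) = (32.351, -34.619). JF is perpendicular to FD; with |FD| = 11.0 on the right of JF, D = F + 11.0·(-0.017452, -0.99985) = (32.159, -45.618). Then |QD| = |D − Q| = 55.813.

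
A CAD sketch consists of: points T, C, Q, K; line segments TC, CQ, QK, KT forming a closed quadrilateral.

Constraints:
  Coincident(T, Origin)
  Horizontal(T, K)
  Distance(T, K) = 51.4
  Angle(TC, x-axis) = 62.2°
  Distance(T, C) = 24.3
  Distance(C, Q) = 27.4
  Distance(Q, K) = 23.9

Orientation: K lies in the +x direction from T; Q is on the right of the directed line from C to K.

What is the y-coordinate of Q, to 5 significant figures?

-0.62104

T is at the origin; TK is horizontal with |TK| = 51.4 and K in +x, so K = (51.4, 0). TC runs at 62.2° with |TC| = 24.3, so C = (11.333, 21.495). Q is determined by |CQ| = 27.4 and |QK| = 23.9 together: it lies at the intersection of circle(C, 27.4) and circle(K, 23.9). With |CK| = 45.469, the foot of the radical line on CK is 24.709 from C and the perpendicular offset is √(27.4² − 24.709²) = 11.842. Taking the right-of-CK solution: Q = (27.508, -0.62104).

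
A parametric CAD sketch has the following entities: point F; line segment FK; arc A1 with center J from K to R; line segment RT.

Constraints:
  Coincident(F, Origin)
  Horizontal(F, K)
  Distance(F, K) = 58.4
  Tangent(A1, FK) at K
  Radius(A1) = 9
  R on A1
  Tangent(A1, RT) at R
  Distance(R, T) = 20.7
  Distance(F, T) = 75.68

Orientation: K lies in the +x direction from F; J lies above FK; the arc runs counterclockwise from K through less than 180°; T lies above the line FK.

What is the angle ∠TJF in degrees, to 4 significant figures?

130.3°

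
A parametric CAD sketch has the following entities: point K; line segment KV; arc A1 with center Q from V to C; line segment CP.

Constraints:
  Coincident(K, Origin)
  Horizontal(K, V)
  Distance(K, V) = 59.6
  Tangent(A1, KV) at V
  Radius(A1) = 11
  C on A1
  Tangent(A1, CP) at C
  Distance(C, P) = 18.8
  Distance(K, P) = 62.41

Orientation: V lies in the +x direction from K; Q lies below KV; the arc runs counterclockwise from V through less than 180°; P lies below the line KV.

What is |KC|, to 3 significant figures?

50.8

K is at the origin; KV is horizontal with |KV| = 59.6 and V on the +x side, so V = (59.6, 0.00). A1 meets KV tangentially, so QV is at right angles to KV, so Q = V + (0, -11) = (59.6, -11.0). Since QC ⟂ CP (tangency), |QP| = √(11.0² + 18.8²) = 21.8 regardless of where C sits on A1. So P lies on both circle(K, 62.41) and circle(Q, 21.8); the below-KV intersection is P = (53.6, -31.9). C is the foot of the tangent from P: C = (48.9, -13.7).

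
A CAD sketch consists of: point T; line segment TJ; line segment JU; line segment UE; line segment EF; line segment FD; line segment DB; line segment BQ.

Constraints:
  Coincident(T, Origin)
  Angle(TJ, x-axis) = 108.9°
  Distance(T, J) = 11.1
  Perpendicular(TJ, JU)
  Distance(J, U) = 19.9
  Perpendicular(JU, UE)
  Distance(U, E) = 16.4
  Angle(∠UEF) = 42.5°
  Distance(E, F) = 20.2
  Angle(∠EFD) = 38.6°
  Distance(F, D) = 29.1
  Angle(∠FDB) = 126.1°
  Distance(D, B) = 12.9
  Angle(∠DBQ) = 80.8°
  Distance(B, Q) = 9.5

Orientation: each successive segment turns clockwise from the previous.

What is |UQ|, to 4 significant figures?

23.67

T is at the origin; TJ runs at 108.9° with length 11.1, so J = (-3.595, 10.50). TJ ⟂ JU, so JU runs at 18.90°; with |JU| = 19.9, U = (15.23, 16.95). The perpendicularity gives UE at right angles to JU, so UE runs at -71.10°; with |UE| = 16.4, E = (20.54, 1.432). ∠UEF = 42.5° gives EF at 151.4° from the x-axis; with |EF| = 20.2, F = (2.809, 11.10). ∠EFD = 38.6° gives FD at 10.00° from the x-axis; with |FD| = 29.1, D = (31.47, 16.15). ∠FDB = 126.1° gives DB at -43.90° from the x-axis; with |DB| = 12.9, B = (40.76, 7.210). ∠DBQ = 80.8° gives BQ at -143.1° from the x-axis; with |BQ| = 9.5, Q = (33.16, 1.506). Then |UQ| = |Q − U| = 23.67.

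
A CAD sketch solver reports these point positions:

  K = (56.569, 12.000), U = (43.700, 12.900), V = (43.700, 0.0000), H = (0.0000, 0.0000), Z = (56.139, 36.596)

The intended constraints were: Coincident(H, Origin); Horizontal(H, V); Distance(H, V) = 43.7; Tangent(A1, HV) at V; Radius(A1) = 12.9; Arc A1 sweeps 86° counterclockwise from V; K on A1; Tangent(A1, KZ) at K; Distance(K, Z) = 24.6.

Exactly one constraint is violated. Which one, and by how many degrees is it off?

Tangent(A1, KZ) at K — off by 5.00°.

H = (0.00, 0.00) ✓; H.y = 0.00, V.y = 0.00 ✓; |HV| = 43.70 ✓; ∠(UV, VH) = 90.00° ✓; |UV| = 12.90 ✓; bearing(U→K) − bearing(U→V) = 86.00° ✓; |UK| = 12.90 ✓; ∠(UK, KZ) = 85.00° ✗; |KZ| = 24.60 ✓.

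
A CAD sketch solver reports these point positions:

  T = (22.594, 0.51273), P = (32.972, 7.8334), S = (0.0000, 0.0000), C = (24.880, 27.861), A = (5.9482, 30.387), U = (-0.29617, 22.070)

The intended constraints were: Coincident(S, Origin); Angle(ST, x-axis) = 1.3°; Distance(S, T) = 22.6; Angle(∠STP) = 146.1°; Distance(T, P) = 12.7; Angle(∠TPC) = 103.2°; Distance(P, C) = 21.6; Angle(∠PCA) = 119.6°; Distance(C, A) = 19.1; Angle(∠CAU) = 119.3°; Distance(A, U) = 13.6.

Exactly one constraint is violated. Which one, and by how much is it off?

Distance(A, U) = 13.6 — off by 3.20.

S = (0.00, 0.00) ✓; ST at 1.300° ✓; |ST| = 22.60 ✓; ∠STP = 146.1° ✓; |TP| = 12.70 ✓; ∠TPC = 103.2° ✓; |PC| = 21.60 ✓; ∠PCA = 119.6° ✓; |CA| = 19.10 ✓; ∠CAU = 119.3° ✓; |AU| = 10.40 ✗.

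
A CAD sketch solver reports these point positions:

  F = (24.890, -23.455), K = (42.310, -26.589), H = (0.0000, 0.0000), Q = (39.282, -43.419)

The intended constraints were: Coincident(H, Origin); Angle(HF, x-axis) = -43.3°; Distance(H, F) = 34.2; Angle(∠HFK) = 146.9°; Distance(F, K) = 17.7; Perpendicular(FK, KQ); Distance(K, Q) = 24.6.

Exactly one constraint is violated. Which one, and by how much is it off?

Distance(K, Q) = 24.6 — off by 7.50.

H = (0.00, 0.00) ✓; HF at -43.30° ✓; |HF| = 34.20 ✓; ∠HFK = 146.9° ✓; |FK| = 17.70 ✓; ∠(FK, KQ) = 90.00° ✓; |KQ| = 17.10 ✗.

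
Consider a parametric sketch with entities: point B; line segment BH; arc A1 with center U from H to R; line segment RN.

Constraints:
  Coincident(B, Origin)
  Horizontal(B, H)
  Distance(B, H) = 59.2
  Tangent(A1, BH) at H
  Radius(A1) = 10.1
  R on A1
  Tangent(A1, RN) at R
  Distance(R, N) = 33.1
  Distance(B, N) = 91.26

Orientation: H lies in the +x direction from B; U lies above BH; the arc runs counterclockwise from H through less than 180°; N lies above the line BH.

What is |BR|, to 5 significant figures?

68.001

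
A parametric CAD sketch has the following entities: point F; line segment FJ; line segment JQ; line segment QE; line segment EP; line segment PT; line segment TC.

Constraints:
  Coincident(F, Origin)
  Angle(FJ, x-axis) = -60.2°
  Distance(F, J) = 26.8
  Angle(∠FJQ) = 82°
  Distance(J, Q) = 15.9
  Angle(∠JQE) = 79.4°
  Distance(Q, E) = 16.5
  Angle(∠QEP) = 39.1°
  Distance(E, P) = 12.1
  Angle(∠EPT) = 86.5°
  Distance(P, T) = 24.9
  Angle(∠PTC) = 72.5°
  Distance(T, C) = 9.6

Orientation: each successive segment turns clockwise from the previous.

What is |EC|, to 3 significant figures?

21.5

∠EPT = 86.5° gives PT at -133° from the x-axis; with |PT| = 24.9, T = (-12.4, -38.9). ∠PTC = 72.5° gives TC at 119° from the x-axis; with |TC| = 9.6, C = (-17.1, -30.5). Then |EC| = |C − E| = 21.5.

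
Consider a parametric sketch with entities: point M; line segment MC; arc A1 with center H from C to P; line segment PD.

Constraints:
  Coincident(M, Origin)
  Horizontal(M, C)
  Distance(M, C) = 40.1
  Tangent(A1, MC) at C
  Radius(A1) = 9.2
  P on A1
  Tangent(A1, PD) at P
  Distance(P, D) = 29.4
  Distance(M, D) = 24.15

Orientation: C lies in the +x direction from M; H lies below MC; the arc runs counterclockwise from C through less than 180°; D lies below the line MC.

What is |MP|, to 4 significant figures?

34.24

M is at the origin; M and C share the same y with |MC| = 40.1 and C on the +x side, so C = (40.10, 0.000). The tangent condition forces HC to be normal to MC, so H = C + (0, -9.2) = (40.10, -9.200). Since HP ⟂ PD (tangency), |HD| = √(9.2² + 29.4²) = 30.81 regardless of where P sits on A1. So D lies on both circle(M, 24.15) and circle(H, 30.81); the below-MC intersection is D = (11.70, -21.13). P is the foot of the tangent from D: P = (34.17, -2.169).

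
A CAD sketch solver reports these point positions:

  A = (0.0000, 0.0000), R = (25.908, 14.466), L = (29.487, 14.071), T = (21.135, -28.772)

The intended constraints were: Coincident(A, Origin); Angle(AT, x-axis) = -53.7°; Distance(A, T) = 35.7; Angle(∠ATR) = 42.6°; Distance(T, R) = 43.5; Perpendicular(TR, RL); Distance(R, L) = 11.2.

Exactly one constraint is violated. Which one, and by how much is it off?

Distance(R, L) = 11.2 — off by 7.60.

A = (0.00, 0.00) ✓; AT at -53.70° ✓; |AT| = 35.70 ✓; ∠ATR = 42.60° ✓; |TR| = 43.50 ✓; ∠(TR, RL) = 90.00° ✓; |RL| = 3.601 ✗.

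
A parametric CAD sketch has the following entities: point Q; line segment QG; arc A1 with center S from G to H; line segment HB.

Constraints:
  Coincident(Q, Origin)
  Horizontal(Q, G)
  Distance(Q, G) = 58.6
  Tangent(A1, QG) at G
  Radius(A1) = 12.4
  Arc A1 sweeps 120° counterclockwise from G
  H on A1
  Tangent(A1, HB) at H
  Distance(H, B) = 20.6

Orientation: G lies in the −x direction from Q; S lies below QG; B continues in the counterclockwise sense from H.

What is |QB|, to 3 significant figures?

69.4

Q is at the origin; Q and G share the same y with |QG| = 58.6 and G on the −x side, so G = (-58.6, 0.00). Since A1 is tangent to QG there, SG ⟂ QG, so S = G + (0, -12.4) = (-58.6, -12.4). On A1, G sits at bearing 90° from S; a 120° counterclockwise sweep puts H at bearing 210°, so H = S + 12.4·(cos 210°, sin 210°) = (-69.3, -18.6). Tangency of A1 to HB means the radius SH is perpendicular to HB, so HB runs along (−sin 210°, cos 210°); with |HB| = 20.6, B = (-59.0, -36.4). Then |QB| = |B − Q| = 69.4.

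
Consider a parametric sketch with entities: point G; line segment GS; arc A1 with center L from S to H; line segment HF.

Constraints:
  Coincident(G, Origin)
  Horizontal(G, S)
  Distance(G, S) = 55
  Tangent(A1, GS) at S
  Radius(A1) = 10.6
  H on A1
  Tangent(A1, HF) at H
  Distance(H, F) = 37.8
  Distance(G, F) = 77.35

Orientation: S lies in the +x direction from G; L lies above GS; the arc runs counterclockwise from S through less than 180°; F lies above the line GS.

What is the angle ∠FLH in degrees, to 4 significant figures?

74.34°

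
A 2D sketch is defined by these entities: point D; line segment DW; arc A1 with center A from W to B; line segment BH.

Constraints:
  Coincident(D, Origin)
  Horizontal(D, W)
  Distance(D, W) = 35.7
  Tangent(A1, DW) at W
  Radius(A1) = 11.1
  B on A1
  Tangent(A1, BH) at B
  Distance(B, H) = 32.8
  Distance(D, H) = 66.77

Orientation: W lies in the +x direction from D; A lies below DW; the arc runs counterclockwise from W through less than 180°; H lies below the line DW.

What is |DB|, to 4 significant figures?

34.14

Checks: D.y = 0.00, W.y = 0.00 ✓; |AB| = 11.10 ✓; ∠(AB, BH) = 90.00° ✓; |BH| = 32.80 ✓; |DH| = 66.77 ✓.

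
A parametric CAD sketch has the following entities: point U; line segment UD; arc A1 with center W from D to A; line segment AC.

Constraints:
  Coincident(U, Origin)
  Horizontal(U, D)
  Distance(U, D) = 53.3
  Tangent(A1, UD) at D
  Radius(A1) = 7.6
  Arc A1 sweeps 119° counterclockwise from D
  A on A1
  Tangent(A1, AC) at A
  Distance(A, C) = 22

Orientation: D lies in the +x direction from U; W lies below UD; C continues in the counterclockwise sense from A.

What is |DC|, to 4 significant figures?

30.79

U is at the origin; UD is horizontal with |UD| = 53.3 and D on the +x side, so D = (53.30, 0.000). A1 meets UD tangentially, so WD is at right angles to UD, so W = D + (0, -7.6) = (53.30, -7.600). On A1, D sits at bearing 90° from W; a 119° counterclockwise sweep puts A at bearing 209°, so A = W + 7.6·(cos 209°, sin 209°) = (46.65, -11.28). Tangency of A1 to AC means the radius WA is perpendicular to AC, so AC runs along (−sin 209°, cos 209°); with |AC| = 22.0, C = (57.32, -30.53). Then |DC| = |C − D| = 30.79.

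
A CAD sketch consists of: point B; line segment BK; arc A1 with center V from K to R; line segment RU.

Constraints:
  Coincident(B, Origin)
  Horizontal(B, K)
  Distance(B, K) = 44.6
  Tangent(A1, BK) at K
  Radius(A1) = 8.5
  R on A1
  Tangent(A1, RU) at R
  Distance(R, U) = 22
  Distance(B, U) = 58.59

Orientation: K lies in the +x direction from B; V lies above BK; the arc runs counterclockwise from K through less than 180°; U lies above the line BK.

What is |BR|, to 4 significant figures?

53.90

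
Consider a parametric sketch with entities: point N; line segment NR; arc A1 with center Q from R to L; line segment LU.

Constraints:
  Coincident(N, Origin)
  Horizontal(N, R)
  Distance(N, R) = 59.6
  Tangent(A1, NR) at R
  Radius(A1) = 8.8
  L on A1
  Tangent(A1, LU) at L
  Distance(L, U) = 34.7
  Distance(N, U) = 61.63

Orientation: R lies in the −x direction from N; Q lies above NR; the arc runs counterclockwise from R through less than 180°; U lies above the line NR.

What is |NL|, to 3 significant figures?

51.4

N is at the origin; NR is horizontal with |NR| = 59.6 and R on the −x side, so R = (-59.6, 0.00). A1 meets NR tangentially, so QR is at right angles to NR, so Q = R + (0, 8.8) = (-59.6, 8.80). Since QL ⟂ LU (tangency), |QU| = √(8.8² + 34.7²) = 35.8 regardless of where L sits on A1. So U lies on both circle(N, 61.63) and circle(Q, 35.8); the above-NR intersection is U = (-45.4, 41.7). L is the foot of the tangent from U: L = (-50.9, 7.41).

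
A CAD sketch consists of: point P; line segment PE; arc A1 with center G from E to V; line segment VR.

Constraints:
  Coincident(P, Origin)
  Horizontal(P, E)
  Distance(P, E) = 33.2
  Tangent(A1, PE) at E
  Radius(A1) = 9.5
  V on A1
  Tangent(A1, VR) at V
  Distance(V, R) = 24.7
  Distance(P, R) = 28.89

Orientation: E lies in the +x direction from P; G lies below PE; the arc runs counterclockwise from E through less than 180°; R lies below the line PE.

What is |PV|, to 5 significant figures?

25.438

P is at the origin; P and E share the same y with |PE| = 33.2 and E on the +x side, so E = (33.200, 0.0000). The tangent condition forces GE to be normal to PE, so G = E + (0, -9.5) = (33.200, -9.5000). Since GV ⟂ VR (tangency), |GR| = √(9.5² + 24.7²) = 26.464 regardless of where V sits on A1. So R lies on both circle(P, 28.89) and circle(G, 26.464); the below-PE intersection is R = (12.533, -26.030). V is the foot of the tangent from R: V = (24.998, -4.7057).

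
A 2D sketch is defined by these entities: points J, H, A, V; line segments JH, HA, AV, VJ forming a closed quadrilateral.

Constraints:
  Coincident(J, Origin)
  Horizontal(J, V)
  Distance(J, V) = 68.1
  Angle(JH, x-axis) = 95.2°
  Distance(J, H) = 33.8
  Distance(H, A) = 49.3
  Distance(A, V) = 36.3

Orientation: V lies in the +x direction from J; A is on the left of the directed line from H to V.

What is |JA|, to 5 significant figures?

54.265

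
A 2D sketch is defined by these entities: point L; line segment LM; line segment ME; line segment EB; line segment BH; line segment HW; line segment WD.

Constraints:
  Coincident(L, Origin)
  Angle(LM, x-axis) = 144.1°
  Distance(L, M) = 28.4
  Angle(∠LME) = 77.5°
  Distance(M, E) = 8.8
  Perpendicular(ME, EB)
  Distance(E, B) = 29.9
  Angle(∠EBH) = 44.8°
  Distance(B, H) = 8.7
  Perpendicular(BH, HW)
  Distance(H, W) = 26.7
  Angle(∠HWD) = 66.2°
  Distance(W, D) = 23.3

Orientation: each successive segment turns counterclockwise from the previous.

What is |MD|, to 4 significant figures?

40.11

L is at the origin; LM runs at 144.1° with length 28.4, so M = (-23.01, 16.65). ∠LME = 77.5° gives ME at -113.4° from the x-axis; with |ME| = 8.8, E = (-26.50, 8.577). The perpendicularity gives EB at right angles to ME, so EB runs at -23.40°; with |EB| = 29.9, B = (0.9408, -3.298). ∠EBH = 44.8° gives BH at 111.8° from the x-axis; with |BH| = 8.7, H = (-2.290, 4.780). BH is perpendicular to HW, so HW runs at -158.2°; with |HW| = 26.7, W = (-27.08, -5.136). ∠HWD = 66.2° gives WD at -44.40° from the x-axis; with |WD| = 23.3, D = (-10.43, -21.44). Then |MD| = |D − M| = 40.11.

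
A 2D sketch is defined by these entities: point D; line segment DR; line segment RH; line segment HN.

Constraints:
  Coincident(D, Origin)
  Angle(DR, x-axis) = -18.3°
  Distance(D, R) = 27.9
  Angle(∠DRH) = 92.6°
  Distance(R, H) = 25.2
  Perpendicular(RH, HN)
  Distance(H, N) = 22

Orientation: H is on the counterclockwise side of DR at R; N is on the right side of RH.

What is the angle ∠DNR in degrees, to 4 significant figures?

20.92°

∠DRH = 92.6°, so RH runs at -18.3° + (180° − 92.6°) = 69.10° from the x-axis; with |RH| = 25.2, H = R + 25.2·(cos 69.10°, sin 69.10°) = (35.48, 14.78). RH ⟂ HN; with |HN| = 22.0 on the right of RH, N = H + 22.0·(0.9342, -0.3567) = (56.03, 6.933). Then cos ∠DNR = ND·NR / (|ND||NR|), giving 20.92°.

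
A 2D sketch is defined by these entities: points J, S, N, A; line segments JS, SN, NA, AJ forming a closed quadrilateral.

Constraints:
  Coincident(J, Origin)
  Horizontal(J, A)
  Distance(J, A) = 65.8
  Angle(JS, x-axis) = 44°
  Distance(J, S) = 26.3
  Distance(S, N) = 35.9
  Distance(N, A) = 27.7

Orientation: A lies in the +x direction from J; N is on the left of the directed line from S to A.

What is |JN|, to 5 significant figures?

59.704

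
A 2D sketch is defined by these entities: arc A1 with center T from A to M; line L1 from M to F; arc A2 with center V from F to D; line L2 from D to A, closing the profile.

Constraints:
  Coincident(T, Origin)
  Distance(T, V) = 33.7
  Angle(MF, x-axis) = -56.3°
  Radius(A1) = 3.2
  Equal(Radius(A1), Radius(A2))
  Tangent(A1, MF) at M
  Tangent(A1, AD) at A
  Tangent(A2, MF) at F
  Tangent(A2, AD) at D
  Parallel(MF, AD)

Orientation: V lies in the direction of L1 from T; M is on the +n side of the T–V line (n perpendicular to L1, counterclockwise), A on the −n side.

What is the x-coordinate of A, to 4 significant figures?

-2.662

T is at the origin and V lies 33.7 along u from T, so V = 33.7·u = (18.70, -28.04). Tangency of A1 to both parallel lines with radius 3.2 puts M and A at T ± 3.2·n: M = (2.662, 1.776), A = (-2.662, -1.776). So A.x = -2.662.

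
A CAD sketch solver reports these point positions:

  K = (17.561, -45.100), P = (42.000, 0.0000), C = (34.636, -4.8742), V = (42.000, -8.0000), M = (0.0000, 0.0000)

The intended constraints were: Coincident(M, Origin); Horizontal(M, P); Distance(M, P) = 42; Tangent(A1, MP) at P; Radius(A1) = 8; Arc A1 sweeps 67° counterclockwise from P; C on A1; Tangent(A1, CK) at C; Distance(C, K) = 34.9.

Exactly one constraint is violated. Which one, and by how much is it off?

Distance(C, K) = 34.9 — off by 8.80.

M = (0.00, 0.00) ✓; M.y = 0.00, P.y = 0.00 ✓; |MP| = 42.00 ✓; ∠(VP, PM) = 90.00° ✓; |VP| = 8.000 ✓; bearing(V→C) − bearing(V→P) = 67.00° ✓; |VC| = 8.000 ✓; ∠(VC, CK) = 90.00° ✓; |CK| = 43.70 ✗.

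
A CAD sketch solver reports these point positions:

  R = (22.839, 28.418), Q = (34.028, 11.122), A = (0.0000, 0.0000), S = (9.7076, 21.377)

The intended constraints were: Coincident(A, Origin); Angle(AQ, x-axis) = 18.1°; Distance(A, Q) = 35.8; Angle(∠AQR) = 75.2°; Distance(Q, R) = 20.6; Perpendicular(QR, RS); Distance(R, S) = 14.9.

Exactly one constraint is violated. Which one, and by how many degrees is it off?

Perpendicular(QR, RS) — off by 4.70°.

A = (0.00, 0.00) ✓; AQ at 18.10° ✓; |AQ| = 35.80 ✓; ∠AQR = 75.20° ✓; |QR| = 20.60 ✓; ∠(QR, RS) = 85.30° ✗; |RS| = 14.90 ✓.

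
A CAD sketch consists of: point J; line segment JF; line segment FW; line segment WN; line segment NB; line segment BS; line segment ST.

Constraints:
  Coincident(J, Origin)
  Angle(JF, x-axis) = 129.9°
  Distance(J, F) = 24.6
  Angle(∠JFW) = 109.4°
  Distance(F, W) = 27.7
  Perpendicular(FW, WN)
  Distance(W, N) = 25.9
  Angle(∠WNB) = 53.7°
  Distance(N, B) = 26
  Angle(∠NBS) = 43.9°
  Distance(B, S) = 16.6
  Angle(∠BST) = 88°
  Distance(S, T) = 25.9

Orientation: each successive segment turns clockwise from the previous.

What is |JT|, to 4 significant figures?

35.60

J is at the origin; JF runs at 129.9° with length 24.6, so F = (-15.78, 18.87). ∠JFW = 109.4° gives FW at 59.30° from the x-axis; with |FW| = 27.7, W = (-1.638, 42.69). FW is perpendicular to WN, so WN runs at -30.70°; with |WN| = 25.9, N = (20.63, 29.47). ∠WNB = 53.7° gives NB at -157.0° from the x-axis; with |NB| = 26.0, B = (-3.301, 19.31). ∠NBS = 43.9° gives BS at 66.90° from the x-axis; with |BS| = 16.6, S = (3.212, 34.58). ∠BST = 88.0° gives ST at -25.10° from the x-axis; with |ST| = 25.9, T = (26.67, 23.59). Then |JT| = |T − J| = 35.60.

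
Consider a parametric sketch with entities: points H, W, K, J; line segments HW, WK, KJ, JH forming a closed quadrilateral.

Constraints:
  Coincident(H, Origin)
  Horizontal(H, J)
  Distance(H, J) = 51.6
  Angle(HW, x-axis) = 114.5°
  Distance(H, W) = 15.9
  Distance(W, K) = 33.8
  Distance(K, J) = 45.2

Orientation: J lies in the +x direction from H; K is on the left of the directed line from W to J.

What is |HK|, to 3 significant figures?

39.7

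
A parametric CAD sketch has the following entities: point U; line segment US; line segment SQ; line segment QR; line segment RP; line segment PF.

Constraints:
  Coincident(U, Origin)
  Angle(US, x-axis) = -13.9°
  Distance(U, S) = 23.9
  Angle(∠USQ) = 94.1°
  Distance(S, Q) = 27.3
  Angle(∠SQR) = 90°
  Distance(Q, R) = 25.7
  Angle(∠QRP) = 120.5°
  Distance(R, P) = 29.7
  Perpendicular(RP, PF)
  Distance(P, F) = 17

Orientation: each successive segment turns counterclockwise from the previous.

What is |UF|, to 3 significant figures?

5.69

U is at the origin; US runs at -13.9° with length 23.9, so S = (23.2, -5.74). ∠USQ = 94.1° gives SQ at 72.0° from the x-axis; with |SQ| = 27.3, Q = (31.6, 20.2). ∠SQR = 90.0° gives QR at 162° from the x-axis; with |QR| = 25.7, R = (7.19, 28.2). ∠QRP = 120.5° gives RP at -138° from the x-axis; with |RP| = 29.7, P = (-15.0, 8.48). RP ⟂ PF, so PF runs at -48.5°; with |PF| = 17.0, F = (-3.79, -4.25). Then |UF| = |F − U| = 5.69.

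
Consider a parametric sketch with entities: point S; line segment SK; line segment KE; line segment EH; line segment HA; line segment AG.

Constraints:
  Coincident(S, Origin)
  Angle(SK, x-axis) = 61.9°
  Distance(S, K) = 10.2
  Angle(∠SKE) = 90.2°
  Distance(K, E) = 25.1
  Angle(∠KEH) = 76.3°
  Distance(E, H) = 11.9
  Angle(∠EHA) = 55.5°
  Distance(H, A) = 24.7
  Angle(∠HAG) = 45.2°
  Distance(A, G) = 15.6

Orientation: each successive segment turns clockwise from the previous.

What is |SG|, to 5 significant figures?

26.887

S is at the origin; SK runs at 61.9° with length 10.2, so K = (4.8043, 8.9977). ∠SKE = 90.2° gives KE at -27.900° from the x-axis; with |KE| = 25.1, E = (26.987, -2.7473). ∠KEH = 76.3° gives EH at -131.60° from the x-axis; with |EH| = 11.9, H = (19.086, -11.646). ∠EHA = 55.5° gives HA at 103.90° from the x-axis; with |HA| = 24.7, A = (13.152, 12.331). ∠HAG = 45.2° gives AG at -30.900° from the x-axis; with |AG| = 15.6, G = (26.538, 4.3193). Then |SG| = |G − S| = 26.887.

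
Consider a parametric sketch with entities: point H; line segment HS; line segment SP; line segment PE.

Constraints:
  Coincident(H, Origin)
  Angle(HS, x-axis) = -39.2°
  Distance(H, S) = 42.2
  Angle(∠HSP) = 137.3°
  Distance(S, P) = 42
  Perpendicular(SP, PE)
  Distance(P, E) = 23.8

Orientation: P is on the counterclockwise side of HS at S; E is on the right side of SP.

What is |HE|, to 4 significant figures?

89.88

H is at the origin; HS runs at -39.2° with length 42.2, so S = 42.2·(cos -39.2°, sin -39.2°) = (32.70, -26.67). ∠HSP = 137.3°, so SP runs at -39.2° + (180° − 137.3°) = 3.500° from the x-axis; with |SP| = 42.0, P = S + 42.0·(cos 3.500°, sin 3.500°) = (74.62, -24.11). SP ⟂ PE; with |PE| = 23.8 on the right of SP, E = P + 23.8·(0.06105, -0.9981) = (76.08, -47.86). Then |HE| = |E − H| = 89.88.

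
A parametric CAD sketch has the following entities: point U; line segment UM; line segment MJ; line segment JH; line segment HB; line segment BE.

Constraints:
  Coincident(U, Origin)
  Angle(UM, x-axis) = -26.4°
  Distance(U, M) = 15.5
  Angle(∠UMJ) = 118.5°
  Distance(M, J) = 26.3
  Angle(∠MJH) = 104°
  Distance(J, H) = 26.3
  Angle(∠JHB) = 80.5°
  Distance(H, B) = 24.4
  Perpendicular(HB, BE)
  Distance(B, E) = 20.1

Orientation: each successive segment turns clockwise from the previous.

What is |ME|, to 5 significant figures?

10.020

U is at the origin; UM runs at -26.4° with length 15.5, so M = (13.884, -6.8918). ∠UMJ = 118.5° gives MJ at -87.900° from the x-axis; with |MJ| = 26.3, J = (14.847, -33.174). ∠MJH = 104.0° gives JH at -163.90° from the x-axis; with |JH| = 26.3, H = (-10.421, -40.468). ∠JHB = 80.5° gives HB at 96.600° from the x-axis; with |HB| = 24.4, B = (-13.226, -16.229). HB ⟂ BE, so BE runs at 6.6000°; with |BE| = 20.1, E = (6.7411, -13.919). Then |ME| = |E − M| = 10.020.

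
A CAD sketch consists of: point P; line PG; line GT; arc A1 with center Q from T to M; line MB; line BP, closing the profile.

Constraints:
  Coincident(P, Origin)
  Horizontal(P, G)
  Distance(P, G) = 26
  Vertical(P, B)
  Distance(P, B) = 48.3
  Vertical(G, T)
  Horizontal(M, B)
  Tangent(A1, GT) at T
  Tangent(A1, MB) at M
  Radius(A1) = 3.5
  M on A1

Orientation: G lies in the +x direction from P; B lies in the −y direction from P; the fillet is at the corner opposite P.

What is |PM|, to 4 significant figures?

53.28

P is at the origin; PG is horizontal with |PG| = 26.0 and G on the +x side, so G = (26.00, 0.000). P and B share the same x with |PB| = 48.3 and B on the −y side, so B = (0.000, -48.30). The virtual corner opposite P is at (26.00, -48.30). A1 meets GT tangentially, so QT is at right angles to GT and A1 meets MB tangentially, so QM is at right angles to MB, with radius 3.5, so the center Q sits 3.5 in from both sides at Q = (22.50, -44.80). That places the tangent points at T = (26.00, -44.80) on GT and M = (22.50, -48.30) on MB. Then |PM| = |M − P| = 53.28.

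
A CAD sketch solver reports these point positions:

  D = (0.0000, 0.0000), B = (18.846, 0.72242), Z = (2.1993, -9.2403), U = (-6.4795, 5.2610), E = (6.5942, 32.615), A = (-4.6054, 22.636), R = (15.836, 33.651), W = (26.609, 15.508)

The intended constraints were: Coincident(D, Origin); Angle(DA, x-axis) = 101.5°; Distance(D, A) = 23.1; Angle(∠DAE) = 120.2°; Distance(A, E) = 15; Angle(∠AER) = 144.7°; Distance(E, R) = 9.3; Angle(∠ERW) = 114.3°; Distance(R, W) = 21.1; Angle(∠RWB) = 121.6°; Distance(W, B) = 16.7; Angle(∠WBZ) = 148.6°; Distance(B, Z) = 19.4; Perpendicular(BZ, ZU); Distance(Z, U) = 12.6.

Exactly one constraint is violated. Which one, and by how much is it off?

Distance(Z, U) = 12.6 — off by 4.30.

D = (0.00, 0.00) ✓; DA at 101.5° ✓; |DA| = 23.10 ✓; ∠DAE = 120.2° ✓; |AE| = 15.00 ✓; ∠AER = 144.7° ✓; |ER| = 9.300 ✓; ∠ERW = 114.3° ✓; |RW| = 21.10 ✓; ∠RWB = 121.6° ✓; |WB| = 16.70 ✓; ∠WBZ = 148.6° ✓; |BZ| = 19.40 ✓; ∠(BZ, ZU) = 90.00° ✓; |ZU| = 16.90 ✗.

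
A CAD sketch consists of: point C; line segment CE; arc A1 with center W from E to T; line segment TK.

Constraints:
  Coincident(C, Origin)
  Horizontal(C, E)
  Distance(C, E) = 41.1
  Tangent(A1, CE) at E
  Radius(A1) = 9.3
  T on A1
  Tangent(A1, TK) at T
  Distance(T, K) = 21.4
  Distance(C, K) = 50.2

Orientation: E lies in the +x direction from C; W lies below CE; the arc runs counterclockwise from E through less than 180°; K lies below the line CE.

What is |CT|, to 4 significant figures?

34.33

Checks: ∠(WE, EC) = 90.00° ✓; |WT| = 9.300 ✓; ∠(WT, TK) = 90.00° ✓; |TK| = 21.40 ✓; |CK| = 50.20 ✓.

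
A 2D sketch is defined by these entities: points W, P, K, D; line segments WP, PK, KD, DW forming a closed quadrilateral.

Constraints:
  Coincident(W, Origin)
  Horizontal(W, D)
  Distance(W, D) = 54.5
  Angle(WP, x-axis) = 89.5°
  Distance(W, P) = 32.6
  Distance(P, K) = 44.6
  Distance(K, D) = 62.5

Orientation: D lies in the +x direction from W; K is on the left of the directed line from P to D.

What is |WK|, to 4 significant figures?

69.53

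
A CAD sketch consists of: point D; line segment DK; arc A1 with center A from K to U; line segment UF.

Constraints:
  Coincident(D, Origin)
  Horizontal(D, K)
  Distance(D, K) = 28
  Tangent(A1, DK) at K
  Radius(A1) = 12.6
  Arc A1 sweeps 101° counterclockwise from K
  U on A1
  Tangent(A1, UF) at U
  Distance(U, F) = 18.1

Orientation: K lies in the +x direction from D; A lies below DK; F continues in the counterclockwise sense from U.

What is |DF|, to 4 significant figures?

37.92

On A1, K sits at bearing 90° from A; a 101° counterclockwise sweep puts U at bearing 191°, so U = A + 12.6·(cos 191°, sin 191°) = (15.63, -15.00). Tangency of A1 to UF means the radius AU is perpendicular to UF, so UF runs along (−sin 191°, cos 191°); with |UF| = 18.1, F = (19.09, -32.77). Then |DF| = |F − D| = 37.92.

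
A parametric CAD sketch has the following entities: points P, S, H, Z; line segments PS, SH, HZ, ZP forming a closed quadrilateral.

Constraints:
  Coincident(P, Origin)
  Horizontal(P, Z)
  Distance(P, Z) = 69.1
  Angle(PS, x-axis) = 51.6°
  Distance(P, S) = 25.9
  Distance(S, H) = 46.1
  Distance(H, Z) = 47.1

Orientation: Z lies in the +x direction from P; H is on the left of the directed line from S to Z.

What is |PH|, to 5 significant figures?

71.065

P is at the origin; P and Z share the same y with |PZ| = 69.1 and Z in +x, so Z = (69.1, 0). PS runs at 51.6° with |PS| = 25.9, so S = (16.088, 20.298). H is determined by |SH| = 46.1 and |HZ| = 47.1 together: it lies at the intersection of circle(S, 46.1) and circle(Z, 47.1). With |SZ| = 56.765, the foot of the radical line on SZ is 27.562 from S and the perpendicular offset is √(46.1² − 27.562²) = 36.954. Taking the left-of-SZ solution: H = (55.041, 44.953).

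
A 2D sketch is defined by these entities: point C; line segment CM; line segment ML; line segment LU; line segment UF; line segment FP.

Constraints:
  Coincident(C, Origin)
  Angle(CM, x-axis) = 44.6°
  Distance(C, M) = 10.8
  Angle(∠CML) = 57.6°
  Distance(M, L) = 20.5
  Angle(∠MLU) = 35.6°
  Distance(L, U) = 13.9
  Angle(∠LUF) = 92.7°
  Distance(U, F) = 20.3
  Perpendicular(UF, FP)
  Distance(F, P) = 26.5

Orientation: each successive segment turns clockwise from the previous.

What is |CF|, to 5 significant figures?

19.279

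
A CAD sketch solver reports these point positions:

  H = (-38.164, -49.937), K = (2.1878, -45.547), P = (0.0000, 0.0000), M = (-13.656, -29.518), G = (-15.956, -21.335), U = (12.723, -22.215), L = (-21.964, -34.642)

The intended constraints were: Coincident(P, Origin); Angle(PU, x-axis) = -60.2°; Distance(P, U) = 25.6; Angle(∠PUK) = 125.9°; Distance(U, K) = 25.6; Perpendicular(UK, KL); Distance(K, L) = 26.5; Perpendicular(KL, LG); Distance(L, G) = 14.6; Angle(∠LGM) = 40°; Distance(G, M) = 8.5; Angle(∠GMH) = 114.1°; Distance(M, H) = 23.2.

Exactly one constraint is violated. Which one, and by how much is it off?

Distance(M, H) = 23.2 — off by 8.70.

P = (0.00, 0.00) ✓; PU at -60.20° ✓; |PU| = 25.60 ✓; ∠PUK = 125.9° ✓; |UK| = 25.60 ✓; ∠(UK, KL) = 90.00° ✓; |KL| = 26.50 ✓; ∠(KL, LG) = 90.00° ✓; |LG| = 14.60 ✓; ∠LGM = 40.00° ✓; |GM| = 8.500 ✓; ∠GMH = 114.1° ✓; |MH| = 31.90 ✗.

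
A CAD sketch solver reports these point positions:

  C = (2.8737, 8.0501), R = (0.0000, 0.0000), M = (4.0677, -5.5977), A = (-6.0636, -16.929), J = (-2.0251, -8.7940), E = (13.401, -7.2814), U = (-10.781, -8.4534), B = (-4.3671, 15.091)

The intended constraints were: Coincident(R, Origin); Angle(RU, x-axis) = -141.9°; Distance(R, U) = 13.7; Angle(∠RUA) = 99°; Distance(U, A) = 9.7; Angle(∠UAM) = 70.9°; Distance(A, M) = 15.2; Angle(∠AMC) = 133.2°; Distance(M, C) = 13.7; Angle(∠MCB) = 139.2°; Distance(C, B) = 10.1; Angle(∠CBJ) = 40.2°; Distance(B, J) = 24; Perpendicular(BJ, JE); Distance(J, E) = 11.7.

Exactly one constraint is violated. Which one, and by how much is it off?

Distance(J, E) = 11.7 — off by 3.80.

R = (0.00, 0.00) ✓; RU at -141.9° ✓; |RU| = 13.70 ✓; ∠RUA = 99.00° ✓; |UA| = 9.700 ✓; ∠UAM = 70.90° ✓; |AM| = 15.20 ✓; ∠AMC = 133.2° ✓; |MC| = 13.70 ✓; ∠MCB = 139.2° ✓; |CB| = 10.10 ✓; ∠CBJ = 40.20° ✓; |BJ| = 24.00 ✓; ∠(BJ, JE) = 90.00° ✓; |JE| = 15.50 ✗.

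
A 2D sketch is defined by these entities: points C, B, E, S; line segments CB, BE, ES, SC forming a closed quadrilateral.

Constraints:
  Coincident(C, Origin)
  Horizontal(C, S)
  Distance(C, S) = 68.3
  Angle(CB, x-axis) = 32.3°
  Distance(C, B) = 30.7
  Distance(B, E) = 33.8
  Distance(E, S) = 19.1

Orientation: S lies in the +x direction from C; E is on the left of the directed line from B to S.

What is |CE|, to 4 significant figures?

62.14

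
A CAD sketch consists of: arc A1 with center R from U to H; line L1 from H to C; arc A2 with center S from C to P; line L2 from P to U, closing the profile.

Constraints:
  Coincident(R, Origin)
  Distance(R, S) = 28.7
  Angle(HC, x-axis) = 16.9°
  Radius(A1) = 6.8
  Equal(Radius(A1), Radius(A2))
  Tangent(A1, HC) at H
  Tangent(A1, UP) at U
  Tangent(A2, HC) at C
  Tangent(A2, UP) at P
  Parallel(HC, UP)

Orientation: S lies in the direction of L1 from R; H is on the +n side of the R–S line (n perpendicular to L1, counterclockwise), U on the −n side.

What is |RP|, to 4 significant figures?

29.49

The slot axis is L1's direction at 16.9°, so u = (cos 16.9°, sin 16.9°) = (0.9568, 0.2907) and n = (−sin 16.9°, cos 16.9°) = (-0.2907, 0.9568). R is at the origin and S lies 28.7 along u from R, so S = 28.7·u = (27.46, 8.343). Tangency of A1 to both parallel lines with radius 6.8 puts H and U at R ± 6.8·n: H = (-1.977, 6.506), U = (1.977, -6.506). Equal radii place C and P the same way about S: C = S + 6.8·n = (25.48, 14.85), P = S − 6.8·n = (29.44, 1.837). Then |RP| = |P − R| = 29.49.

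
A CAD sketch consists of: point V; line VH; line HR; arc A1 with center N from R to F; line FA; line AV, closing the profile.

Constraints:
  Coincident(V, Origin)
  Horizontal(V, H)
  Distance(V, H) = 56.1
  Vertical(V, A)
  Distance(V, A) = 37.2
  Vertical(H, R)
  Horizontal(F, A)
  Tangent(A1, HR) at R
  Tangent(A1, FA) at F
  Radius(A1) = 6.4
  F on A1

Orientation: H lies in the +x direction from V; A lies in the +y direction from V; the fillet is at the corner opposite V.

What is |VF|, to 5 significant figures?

62.080

The virtual corner opposite V is at (56.100, 37.200). Tangency of A1 to HR means the radius NR is perpendicular to HR and tangency of A1 to FA means the radius NF is perpendicular to FA, with radius 6.4, so the center N sits 6.4 in from both sides at N = (49.700, 30.800). That places the tangent points at R = (56.100, 30.800) on HR and F = (49.700, 37.200) on FA. Then |VF| = |F − V| = 62.080.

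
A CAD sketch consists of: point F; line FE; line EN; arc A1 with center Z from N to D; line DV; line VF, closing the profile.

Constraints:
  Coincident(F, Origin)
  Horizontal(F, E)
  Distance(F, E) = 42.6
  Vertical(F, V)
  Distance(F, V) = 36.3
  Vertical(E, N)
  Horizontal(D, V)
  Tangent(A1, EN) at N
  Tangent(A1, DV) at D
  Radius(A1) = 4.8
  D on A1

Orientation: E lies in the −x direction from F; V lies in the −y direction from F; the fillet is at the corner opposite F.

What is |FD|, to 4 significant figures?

52.41

F is at the origin; FE is horizontal with |FE| = 42.6 and E on the −x side, so E = (-42.60, 0.000). F and V share the same x with |FV| = 36.3 and V on the −y side, so V = (0.000, -36.30). The virtual corner opposite F is at (-42.60, -36.30). The tangent condition forces ZN to be normal to EN and A1 meets DV tangentially, so ZD is at right angles to DV, with radius 4.8, so the center Z sits 4.8 in from both sides at Z = (-37.80, -31.50). That places the tangent points at N = (-42.60, -31.50) on EN and D = (-37.80, -36.30) on DV. Then |FD| = |D − F| = 52.41.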